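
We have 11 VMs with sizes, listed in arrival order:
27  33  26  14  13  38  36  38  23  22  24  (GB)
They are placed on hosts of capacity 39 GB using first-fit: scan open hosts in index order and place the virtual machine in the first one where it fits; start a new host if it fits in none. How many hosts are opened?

9

  27 → host 1 (new)  [load 27/39]
  33 → host 2 (new)  [load 33/39]
  26 → host 3 (new)  [load 26/39]
  14 → host 4 (new)  [load 14/39]
  13 → host 3  [load 39/39]
  38 → host 5 (new)  [load 38/39]
  36 → host 6 (new)  [load 36/39]
  38 → host 7 (new)  [load 38/39]
  23 → host 4  [load 37/39]
  22 → host 8 (new)  [load 22/39]
  24 → host 9 (new)  [load 24/39]
9 hosts opened.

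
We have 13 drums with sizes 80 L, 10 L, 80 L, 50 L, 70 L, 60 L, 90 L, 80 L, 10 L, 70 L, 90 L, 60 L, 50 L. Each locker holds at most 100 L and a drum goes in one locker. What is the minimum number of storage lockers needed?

10

Total = 90 + 90 + 80 + 80 + 80 + 70 + 70 + 60 + 60 + 50 + 50 + 10 + 10 = 800 L.
Lower bound: ⌈800/100⌉ = 8 storage lockers.
Also, 9 drums each exceed 50 L, and no two of those can share a locker, so at least 9 storage lockers are needed.
A packing using 10 storage lockers:
  locker 1: 90 + 10 = 100
  locker 2: 90 + 10 = 100
  locker 3: 80 = 80
  locker 4: 80 = 80
  locker 5: 80 = 80
  locker 6: 70 = 70
  locker 7: 70 = 70
  locker 8: 60 = 60
  locker 9: 60 = 60
  locker 10: 50 + 50 = 100
No arrangement into 9 storage lockers stays within capacity, so 10 is optimal.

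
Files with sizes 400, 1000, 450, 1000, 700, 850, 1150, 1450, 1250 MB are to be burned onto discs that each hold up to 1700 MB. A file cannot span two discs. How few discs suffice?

Total = 1450 + 1250 + 1150 + 1000 + 1000 + 850 + 700 + 450 + 400 = 8250 MB.
Lower bound: ⌈8250/1700⌉ = 5 discs.
A packing using 6 discs:
  disc 1: 1450 = 1450
  disc 2: 1250 + 450 = 1700
  disc 3: 1150 + 400 = 1550
  disc 4: 1000 + 700 = 1700
  disc 5: 1000 = 1000
  disc 6: 850 = 850
No arrangement into 5 discs stays within capacity, so 6 is optimal.

6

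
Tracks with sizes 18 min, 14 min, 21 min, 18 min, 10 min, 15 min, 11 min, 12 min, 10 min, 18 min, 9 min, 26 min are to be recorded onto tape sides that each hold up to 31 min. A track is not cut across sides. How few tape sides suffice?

Total = 26 + 21 + 18 + 18 + 18 + 15 + 14 + 12 + 11 + 10 + 10 + 9 = 182 min.
Lower bound: ⌈182/31⌉ = 6 tape sides.
A packing using 7 tape sides:
  side 1: 26 = 26
  side 2: 21 + 10 = 31
  side 3: 18 + 12 = 30
  side 4: 18 + 11 = 29
  side 5: 18 + 10 = 28
  side 6: 15 + 14 = 29
  side 7: 9 = 9
No arrangement into 6 tape sides stays within capacity, so 7 is optimal.

7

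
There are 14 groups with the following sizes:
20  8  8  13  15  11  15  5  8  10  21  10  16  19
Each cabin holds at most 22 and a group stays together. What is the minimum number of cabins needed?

10

Total = 21 + 20 + 19 + 16 + 15 + 15 + 13 + 11 + 10 + 10 + 8 + 8 + 8 + 5 = 179.
Lower bound: ⌈179/22⌉ = 9 cabins.
A packing using 10 cabins:
  cabin 1: 21 = 21
  cabin 2: 20 = 20
  cabin 3: 19 = 19
  cabin 4: 16 + 5 = 21
  cabin 5: 15 = 15
  cabin 6: 15 = 15
  cabin 7: 13 + 8 = 21
  cabin 8: 11 + 10 = 21
  cabin 9: 10 + 8 = 18
  cabin 10: 8 = 8
No arrangement into 9 cabins stays within capacity, so 10 is optimal.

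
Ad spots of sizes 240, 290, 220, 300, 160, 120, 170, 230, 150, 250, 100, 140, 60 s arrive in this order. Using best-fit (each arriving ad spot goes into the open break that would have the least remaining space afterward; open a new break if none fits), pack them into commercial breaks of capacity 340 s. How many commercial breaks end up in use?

8

  240 → break 1 (new)  [load 240/340]
  290 → break 2 (new)  [load 290/340]
  220 → break 3 (new)  [load 220/340]
  300 → break 4 (new)  [load 300/340]
  160 → break 5 (new)  [load 160/340]
  120 → break 3  [load 340/340]
  170 → break 5  [load 330/340]
  230 → break 6 (new)  [load 230/340]
  150 → break 7 (new)  [load 150/340]
  250 → break 8 (new)  [load 250/340]
  100 → break 1  [load 340/340]
  140 → break 7  [load 290/340]
  60 → break 8  [load 310/340]
8 commercial breaks opened.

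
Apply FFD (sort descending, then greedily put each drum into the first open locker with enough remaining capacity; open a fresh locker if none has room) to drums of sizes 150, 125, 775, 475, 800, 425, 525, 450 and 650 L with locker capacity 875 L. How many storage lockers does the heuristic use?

Sorted descending: 800, 775, 650, 525, 475, 450, 425, 150, 125.
  800 → locker 1 (new)  [load 800/875]
  775 → locker 2 (new)  [load 775/875]
  650 → locker 3 (new)  [load 650/875]
  525 → locker 4 (new)  [load 525/875]
  475 → locker 5 (new)  [load 475/875]
  450 → locker 6 (new)  [load 450/875]
  425 → locker 6  [load 875/875]
  150 → locker 3  [load 800/875]
  125 → locker 4  [load 650/875]
6 storage lockers opened.

6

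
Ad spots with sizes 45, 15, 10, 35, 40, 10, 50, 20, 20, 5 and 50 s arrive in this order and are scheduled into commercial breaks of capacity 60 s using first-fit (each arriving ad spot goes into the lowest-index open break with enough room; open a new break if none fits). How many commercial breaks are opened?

6

  45 → break 1 (new)  [load 45/60]
  15 → break 1  [load 60/60]
  10 → break 2 (new)  [load 10/60]
  35 → break 2  [load 45/60]
  40 → break 3 (new)  [load 40/60]
  10 → break 2  [load 55/60]
  50 → break 4 (new)  [load 50/60]
  20 → break 3  [load 60/60]
  20 → break 5 (new)  [load 20/60]
  5 → break 2  [load 60/60]
  50 → break 6 (new)  [load 50/60]
6 commercial breaks opened.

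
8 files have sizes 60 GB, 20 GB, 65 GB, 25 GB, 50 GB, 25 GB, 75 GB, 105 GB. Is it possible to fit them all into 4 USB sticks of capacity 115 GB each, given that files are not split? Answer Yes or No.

Yes

A valid assignment using 4 USB sticks:
  USB stick 1: 105 = 105
  USB stick 2: 75 + 25 = 100
  USB stick 3: 65 + 50 = 115
  USB stick 4: 60 + 25 + 20 = 105
Every load is within 115 GB, so 4 USB sticks suffice.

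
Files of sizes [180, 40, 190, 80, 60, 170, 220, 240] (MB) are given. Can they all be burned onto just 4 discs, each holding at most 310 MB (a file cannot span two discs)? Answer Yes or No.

No

Total = 1180 MB; ⌈1180/310⌉ = 4.
5 files each exceed half the capacity and cannot share a disc, forcing at least 5 discs.
At least 5 discs are required, but only 4 are allowed.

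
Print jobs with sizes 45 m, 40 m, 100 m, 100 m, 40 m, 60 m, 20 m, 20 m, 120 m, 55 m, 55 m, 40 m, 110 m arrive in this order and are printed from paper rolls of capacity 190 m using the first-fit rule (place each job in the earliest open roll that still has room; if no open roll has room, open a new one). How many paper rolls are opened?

  45 → roll 1 (new)  [load 45/190]
  40 → roll 1  [load 85/190]
  100 → roll 1  [load 185/190]
  100 → roll 2 (new)  [load 100/190]
  40 → roll 2  [load 140/190]
  60 → roll 3 (new)  [load 60/190]
  20 → roll 2  [load 160/190]
  20 → roll 2  [load 180/190]
  120 → roll 3  [load 180/190]
  55 → roll 4 (new)  [load 55/190]
  55 → roll 4  [load 110/190]
  40 → roll 4  [load 150/190]
  110 → roll 5 (new)  [load 110/190]
5 paper rolls opened.

5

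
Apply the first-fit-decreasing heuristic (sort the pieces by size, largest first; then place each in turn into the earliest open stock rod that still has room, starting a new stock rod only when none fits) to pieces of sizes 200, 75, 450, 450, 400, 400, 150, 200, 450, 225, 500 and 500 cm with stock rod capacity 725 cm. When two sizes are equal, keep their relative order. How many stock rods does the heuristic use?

Sorted descending: 500, 500, 450, 450, 450, 400, 400, 225, 200, 200, 150, 75.
  500 → stock rod 1 (new)  [load 500/725]
  500 → stock rod 2 (new)  [load 500/725]
  450 → stock rod 3 (new)  [load 450/725]
  450 → stock rod 4 (new)  [load 450/725]
  450 → stock rod 5 (new)  [load 450/725]
  400 → stock rod 6 (new)  [load 400/725]
  400 → stock rod 7 (new)  [load 400/725]
  225 → stock rod 1  [load 725/725]
  200 → stock rod 2  [load 700/725]
  200 → stock rod 3  [load 650/725]
  150 → stock rod 4  [load 600/725]
  75 → stock rod 3  [load 725/725]
7 stock rods opened.

7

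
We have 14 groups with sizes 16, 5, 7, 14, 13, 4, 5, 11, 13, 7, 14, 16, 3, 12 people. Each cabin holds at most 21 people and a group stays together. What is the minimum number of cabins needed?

8

Total = 16 + 16 + 14 + 14 + 13 + 13 + 12 + 11 + 7 + 7 + 5 + 5 + 4 + 3 = 140 people.
Lower bound: ⌈140/21⌉ = 7 cabins.
Also, 8 groups each exceed 21/2 people, and no two of those can share a cabin, so at least 8 cabins are needed.
A packing using 8 cabins:
  cabin 1: 16 + 5 = 21
  cabin 2: 16 + 5 = 21
  cabin 3: 14 + 7 = 21
  cabin 4: 14 + 7 = 21
  cabin 5: 13 + 4 + 3 = 20
  cabin 6: 13 = 13
  cabin 7: 12 = 12
  cabin 8: 11 = 11
This matches the lower bound, so 8 is optimal.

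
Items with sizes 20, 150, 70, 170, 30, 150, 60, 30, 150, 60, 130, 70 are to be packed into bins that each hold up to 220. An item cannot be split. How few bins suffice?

5

Total = 170 + 150 + 150 + 150 + 130 + 70 + 70 + 60 + 60 + 30 + 30 + 20 = 1090.
Lower bound: ⌈1090/220⌉ = 5 bins.
A packing using 5 bins:
  bin 1: 170 + 30 + 20 = 220
  bin 2: 150 + 70 = 220
  bin 3: 150 + 70 = 220
  bin 4: 150 + 60 = 210
  bin 5: 130 + 60 + 30 = 220
This matches the lower bound, so 5 is optimal.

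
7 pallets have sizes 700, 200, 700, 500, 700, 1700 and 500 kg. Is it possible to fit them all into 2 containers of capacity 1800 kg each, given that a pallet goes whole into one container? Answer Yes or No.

Total = 5000 kg; ⌈5000/1800⌉ = 3.
At least 3 containers are required, but only 2 are allowed.

No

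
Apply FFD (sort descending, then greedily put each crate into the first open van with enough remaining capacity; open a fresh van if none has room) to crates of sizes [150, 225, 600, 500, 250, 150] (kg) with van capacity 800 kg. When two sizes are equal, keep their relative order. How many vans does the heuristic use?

Sorted descending: 600, 500, 250, 225, 150, 150.
  600 → van 1 (new)  [load 600/800]
  500 → van 2 (new)  [load 500/800]
  250 → van 2  [load 750/800]
  225 → van 3 (new)  [load 225/800]
  150 → van 1  [load 750/800]
  150 → van 3  [load 375/800]
3 vans opened.

3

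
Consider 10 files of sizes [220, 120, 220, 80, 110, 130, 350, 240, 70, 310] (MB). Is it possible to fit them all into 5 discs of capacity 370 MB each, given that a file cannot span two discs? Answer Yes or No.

No

Total = 1850 MB; ⌈1850/370⌉ = 5.
The bound of 5 does not rule out 5, but exhaustive search shows no assignment into 5 discs of capacity 370 MB exists — the minimum is 6.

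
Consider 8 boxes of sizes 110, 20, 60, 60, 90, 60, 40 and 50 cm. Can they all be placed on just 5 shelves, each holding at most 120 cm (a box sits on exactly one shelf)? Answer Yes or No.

Yes

A valid assignment using 5 shelves:
  shelf 1: 110 = 110
  shelf 2: 90 + 20 = 110
  shelf 3: 60 + 60 = 120
  shelf 4: 60 + 50 = 110
  shelf 5: 40 = 40
Every load is within 120 cm, so 5 shelves suffice.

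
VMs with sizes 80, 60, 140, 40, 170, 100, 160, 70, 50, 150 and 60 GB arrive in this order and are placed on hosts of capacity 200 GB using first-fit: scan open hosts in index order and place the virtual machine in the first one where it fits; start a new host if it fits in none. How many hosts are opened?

  80 → host 1 (new)  [load 80/200]
  60 → host 1  [load 140/200]
  140 → host 2 (new)  [load 140/200]
  40 → host 1  [load 180/200]
  170 → host 3 (new)  [load 170/200]
  100 → host 4 (new)  [load 100/200]
  160 → host 5 (new)  [load 160/200]
  70 → host 4  [load 170/200]
  50 → host 2  [load 190/200]
  150 → host 6 (new)  [load 150/200]
  60 → host 7 (new)  [load 60/200]
7 hosts opened.

7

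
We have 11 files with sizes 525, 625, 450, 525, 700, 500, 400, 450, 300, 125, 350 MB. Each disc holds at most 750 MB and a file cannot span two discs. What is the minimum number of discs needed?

8

Total = 700 + 625 + 525 + 525 + 500 + 450 + 450 + 400 + 350 + 300 + 125 = 4950 MB.
Lower bound: ⌈4950/750⌉ = 7 discs.
Also, 8 files each exceed 375 MB, and no two of those can share a disc, so at least 8 discs are needed.
A packing using 8 discs:
  disc 1: 700 = 700
  disc 2: 625 + 125 = 750
  disc 3: 525 = 525
  disc 4: 525 = 525
  disc 5: 500 = 500
  disc 6: 450 + 300 = 750
  disc 7: 450 = 450
  disc 8: 400 + 350 = 750
This matches the lower bound, so 8 is optimal.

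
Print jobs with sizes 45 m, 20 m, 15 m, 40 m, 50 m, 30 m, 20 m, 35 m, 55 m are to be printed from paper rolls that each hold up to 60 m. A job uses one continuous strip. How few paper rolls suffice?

6

Total = 55 + 50 + 45 + 40 + 35 + 30 + 20 + 20 + 15 = 310 m.
Lower bound: ⌈310/60⌉ = 6 paper rolls.
A packing using 6 paper rolls:
  roll 1: 55 = 55
  roll 2: 50 = 50
  roll 3: 45 + 15 = 60
  roll 4: 40 + 20 = 60
  roll 5: 35 + 20 = 55
  roll 6: 30 = 30
This matches the lower bound, so 6 is optimal.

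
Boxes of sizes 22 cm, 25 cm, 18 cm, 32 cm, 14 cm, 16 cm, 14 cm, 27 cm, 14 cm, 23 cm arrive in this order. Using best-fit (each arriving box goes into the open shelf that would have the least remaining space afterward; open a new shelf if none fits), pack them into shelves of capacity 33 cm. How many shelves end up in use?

  22 → shelf 1 (new)  [load 22/33]
  25 → shelf 2 (new)  [load 25/33]
  18 → shelf 3 (new)  [load 18/33]
  32 → shelf 4 (new)  [load 32/33]
  14 → shelf 3  [load 32/33]
  16 → shelf 5 (new)  [load 16/33]
  14 → shelf 5  [load 30/33]
  27 → shelf 6 (new)  [load 27/33]
  14 → shelf 7 (new)  [load 14/33]
  23 → shelf 8 (new)  [load 23/33]
8 shelves opened.

8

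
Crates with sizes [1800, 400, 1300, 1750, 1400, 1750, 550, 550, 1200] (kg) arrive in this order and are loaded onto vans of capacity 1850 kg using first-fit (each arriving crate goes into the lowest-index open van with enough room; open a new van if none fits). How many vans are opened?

  1800 → van 1 (new)  [load 1800/1850]
  400 → van 2 (new)  [load 400/1850]
  1300 → van 2  [load 1700/1850]
  1750 → van 3 (new)  [load 1750/1850]
  1400 → van 4 (new)  [load 1400/1850]
  1750 → van 5 (new)  [load 1750/1850]
  550 → van 6 (new)  [load 550/1850]
  550 → van 6  [load 1100/1850]
  1200 → van 7 (new)  [load 1200/1850]
7 vans opened.

7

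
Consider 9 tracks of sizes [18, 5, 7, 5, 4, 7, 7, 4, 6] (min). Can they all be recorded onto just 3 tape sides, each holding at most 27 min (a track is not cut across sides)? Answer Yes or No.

Yes

A valid assignment using 3 tape sides:
  side 1: 18 + 7 = 25
  side 2: 7 + 7 + 6 + 5 = 25
  side 3: 5 + 4 + 4 = 13
Every load is within 27 min, so 3 tape sides suffice.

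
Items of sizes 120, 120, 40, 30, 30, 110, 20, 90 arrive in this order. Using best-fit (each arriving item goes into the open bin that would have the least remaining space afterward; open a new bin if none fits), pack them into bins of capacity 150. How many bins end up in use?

  120 → bin 1 (new)  [load 120/150]
  120 → bin 2 (new)  [load 120/150]
  40 → bin 3 (new)  [load 40/150]
  30 → bin 1  [load 150/150]
  30 → bin 2  [load 150/150]
  110 → bin 3  [load 150/150]
  20 → bin 4 (new)  [load 20/150]
  90 → bin 4  [load 110/150]
4 bins opened.

4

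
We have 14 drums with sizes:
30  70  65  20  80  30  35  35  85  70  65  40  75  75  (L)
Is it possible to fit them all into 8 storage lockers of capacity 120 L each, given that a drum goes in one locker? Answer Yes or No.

A valid assignment using 8 storage lockers:
  locker 1: 85 + 35 = 120
  locker 2: 80 + 40 = 120
  locker 3: 75 + 35 = 110
  locker 4: 75 + 30 = 105
  locker 5: 70 + 30 + 20 = 120
  locker 6: 70 = 70
  locker 7: 65 = 65
  locker 8: 65 = 65
Every load is within 120 L, so 8 storage lockers suffice.

Yes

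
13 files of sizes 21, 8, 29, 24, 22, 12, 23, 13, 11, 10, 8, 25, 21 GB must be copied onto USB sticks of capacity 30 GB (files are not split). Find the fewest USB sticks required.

9

Total = 29 + 25 + 24 + 23 + 22 + 21 + 21 + 13 + 12 + 11 + 10 + 8 + 8 = 227 GB.
Lower bound: ⌈227/30⌉ = 8 USB sticks.
A packing using 9 USB sticks:
  USB stick 1: 29 = 29
  USB stick 2: 25 = 25
  USB stick 3: 24 = 24
  USB stick 4: 23 = 23
  USB stick 5: 22 + 8 = 30
  USB stick 6: 21 + 8 = 29
  USB stick 7: 21 = 21
  USB stick 8: 13 + 12 = 25
  USB stick 9: 11 + 10 = 21
No arrangement into 8 USB sticks stays within capacity, so 9 is optimal.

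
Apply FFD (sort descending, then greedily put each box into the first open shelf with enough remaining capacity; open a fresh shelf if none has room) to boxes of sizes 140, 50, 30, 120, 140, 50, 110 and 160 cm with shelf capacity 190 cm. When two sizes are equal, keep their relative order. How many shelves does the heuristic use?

5

Sorted descending: 160, 140, 140, 120, 110, 50, 50, 30.
  160 → shelf 1 (new)  [load 160/190]
  140 → shelf 2 (new)  [load 140/190]
  140 → shelf 3 (new)  [load 140/190]
  120 → shelf 4 (new)  [load 120/190]
  110 → shelf 5 (new)  [load 110/190]
  50 → shelf 2  [load 190/190]
  50 → shelf 3  [load 190/190]
  30 → shelf 1  [load 190/190]
5 shelves opened.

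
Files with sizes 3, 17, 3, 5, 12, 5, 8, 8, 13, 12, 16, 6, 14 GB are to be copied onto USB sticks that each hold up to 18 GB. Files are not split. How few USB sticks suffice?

Total = 17 + 16 + 14 + 13 + 12 + 12 + 8 + 8 + 6 + 5 + 5 + 3 + 3 = 122 GB.
Lower bound: ⌈122/18⌉ = 7 USB sticks.
A packing using 8 USB sticks:
  USB stick 1: 17 = 17
  USB stick 2: 16 = 16
  USB stick 3: 14 + 3 = 17
  USB stick 4: 13 + 5 = 18
  USB stick 5: 12 + 6 = 18
  USB stick 6: 12 + 5 = 17
  USB stick 7: 8 + 8 = 16
  USB stick 8: 3 = 3
No arrangement into 7 USB sticks stays within capacity, so 8 is optimal.

8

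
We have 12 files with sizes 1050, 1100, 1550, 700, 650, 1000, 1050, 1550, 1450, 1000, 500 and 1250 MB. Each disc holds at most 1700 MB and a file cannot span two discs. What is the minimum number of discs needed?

Total = 1550 + 1550 + 1450 + 1250 + 1100 + 1050 + 1050 + 1000 + 1000 + 700 + 650 + 500 = 12850 MB.
Lower bound: ⌈12850/1700⌉ = 8 discs.
Also, 9 files each exceed 850 MB, and no two of those can share a disc, so at least 9 discs are needed.
A packing using 9 discs:
  disc 1: 1550 = 1550
  disc 2: 1550 = 1550
  disc 3: 1450 = 1450
  disc 4: 1250 = 1250
  disc 5: 1100 + 500 = 1600
  disc 6: 1050 + 650 = 1700
  disc 7: 1050 = 1050
  disc 8: 1000 + 700 = 1700
  disc 9: 1000 = 1000
This matches the lower bound, so 9 is optimal.

9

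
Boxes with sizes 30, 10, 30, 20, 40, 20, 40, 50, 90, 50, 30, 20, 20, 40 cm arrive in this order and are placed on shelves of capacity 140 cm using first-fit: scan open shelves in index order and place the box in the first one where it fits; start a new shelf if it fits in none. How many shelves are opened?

4

  30 → shelf 1 (new)  [load 30/140]
  10 → shelf 1  [load 40/140]
  30 → shelf 1  [load 70/140]
  20 → shelf 1  [load 90/140]
  40 → shelf 1  [load 130/140]
  20 → shelf 2 (new)  [load 20/140]
  40 → shelf 2  [load 60/140]
  50 → shelf 2  [load 110/140]
  90 → shelf 3 (new)  [load 90/140]
  50 → shelf 3  [load 140/140]
  30 → shelf 2  [load 140/140]
  20 → shelf 4 (new)  [load 20/140]
  20 → shelf 4  [load 40/140]
  40 → shelf 4  [load 80/140]
4 shelves opened.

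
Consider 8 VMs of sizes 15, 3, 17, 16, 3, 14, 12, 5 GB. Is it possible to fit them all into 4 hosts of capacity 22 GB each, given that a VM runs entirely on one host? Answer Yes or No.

No

Total = 85 GB; ⌈85/22⌉ = 4.
5 VMs each exceed half the capacity and cannot share a host, forcing at least 5 hosts.
At least 5 hosts are required, but only 4 are allowed.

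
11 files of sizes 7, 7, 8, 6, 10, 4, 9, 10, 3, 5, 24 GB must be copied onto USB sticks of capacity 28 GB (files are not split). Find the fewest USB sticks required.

4

Total = 24 + 10 + 10 + 9 + 8 + 7 + 7 + 6 + 5 + 4 + 3 = 93 GB.
Lower bound: ⌈93/28⌉ = 4 USB sticks.
A packing using 4 USB sticks:
  USB stick 1: 24 + 4 = 28
  USB stick 2: 10 + 10 + 8 = 28
  USB stick 3: 9 + 7 + 7 + 5 = 28
  USB stick 4: 6 + 3 = 9
This matches the lower bound, so 4 is optimal.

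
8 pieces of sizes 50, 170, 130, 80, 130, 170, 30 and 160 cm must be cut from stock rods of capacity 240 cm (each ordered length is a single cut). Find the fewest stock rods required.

Total = 170 + 170 + 160 + 130 + 130 + 80 + 50 + 30 = 920 cm.
Lower bound: ⌈920/240⌉ = 4 stock rods.
Also, 5 pieces each exceed 120 cm, and no two of those can share a stock rod, so at least 5 stock rods are needed.
A packing using 5 stock rods:
  stock rod 1: 170 + 50 = 220
  stock rod 2: 170 + 30 = 200
  stock rod 3: 160 + 80 = 240
  stock rod 4: 130 = 130
  stock rod 5: 130 = 130
This matches the lower bound, so 5 is optimal.

5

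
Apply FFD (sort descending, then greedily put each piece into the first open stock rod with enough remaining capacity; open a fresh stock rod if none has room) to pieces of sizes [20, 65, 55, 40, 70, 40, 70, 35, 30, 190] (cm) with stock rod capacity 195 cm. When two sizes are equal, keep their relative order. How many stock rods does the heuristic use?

4

Sorted descending: 190, 70, 70, 65, 55, 40, 40, 35, 30, 20.
  190 → stock rod 1 (new)  [load 190/195]
  70 → stock rod 2 (new)  [load 70/195]
  70 → stock rod 2  [load 140/195]
  65 → stock rod 3 (new)  [load 65/195]
  55 → stock rod 2  [load 195/195]
  40 → stock rod 3  [load 105/195]
  40 → stock rod 3  [load 145/195]
  35 → stock rod 3  [load 180/195]
  30 → stock rod 4 (new)  [load 30/195]
  20 → stock rod 4  [load 50/195]
4 stock rods opened.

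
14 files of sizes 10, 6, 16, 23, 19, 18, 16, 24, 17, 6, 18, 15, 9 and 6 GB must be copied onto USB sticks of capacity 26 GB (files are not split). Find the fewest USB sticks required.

Total = 24 + 23 + 19 + 18 + 18 + 17 + 16 + 16 + 15 + 10 + 9 + 6 + 6 + 6 = 203 GB.
Lower bound: ⌈203/26⌉ = 8 USB sticks.
Also, 9 files each exceed 13 GB, and no two of those can share a USB stick, so at least 9 USB sticks are needed.
A packing using 9 USB sticks:
  USB stick 1: 24 = 24
  USB stick 2: 23 = 23
  USB stick 3: 19 + 6 = 25
  USB stick 4: 18 + 6 = 24
  USB stick 5: 18 + 6 = 24
  USB stick 6: 17 + 9 = 26
  USB stick 7: 16 + 10 = 26
  USB stick 8: 16 = 16
  USB stick 9: 15 = 15
This matches the lower bound, so 9 is optimal.

9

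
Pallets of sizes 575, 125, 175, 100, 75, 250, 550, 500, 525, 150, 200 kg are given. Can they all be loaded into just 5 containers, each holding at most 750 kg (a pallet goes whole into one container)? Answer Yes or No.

A valid assignment using 5 containers:
  container 1: 575 + 175 = 750
  container 2: 550 + 200 = 750
  container 3: 525 + 150 + 75 = 750
  container 4: 500 + 250 = 750
  container 5: 125 + 100 = 225
Every load is within 750 kg, so 5 containers suffice.

Yes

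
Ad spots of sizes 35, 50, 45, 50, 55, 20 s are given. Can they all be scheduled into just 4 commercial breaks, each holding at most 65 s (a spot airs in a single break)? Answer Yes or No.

No

Total = 255 s; ⌈255/65⌉ = 4.
5 ad spots each exceed half the capacity and cannot share a break, forcing at least 5 commercial breaks.
At least 5 commercial breaks are required, but only 4 are allowed.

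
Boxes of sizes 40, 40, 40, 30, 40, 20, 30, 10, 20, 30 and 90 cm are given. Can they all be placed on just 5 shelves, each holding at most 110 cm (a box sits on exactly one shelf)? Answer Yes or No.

Yes

A valid assignment using 4 shelves:
  shelf 1: 90 + 20 = 110
  shelf 2: 40 + 40 + 30 = 110
  shelf 3: 40 + 40 + 30 = 110
  shelf 4: 30 + 20 + 10 = 60
That uses only 4 ≤ 5, so 5 shelves are enough.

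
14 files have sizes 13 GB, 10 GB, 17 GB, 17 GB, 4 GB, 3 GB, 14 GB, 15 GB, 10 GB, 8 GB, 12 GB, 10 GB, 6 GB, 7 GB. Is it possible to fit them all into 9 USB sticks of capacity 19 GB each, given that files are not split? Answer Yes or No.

Yes

A valid assignment using 9 USB sticks:
  USB stick 1: 17 = 17
  USB stick 2: 17 = 17
  USB stick 3: 15 + 4 = 19
  USB stick 4: 14 + 3 = 17
  USB stick 5: 13 + 6 = 19
  USB stick 6: 12 + 7 = 19
  USB stick 7: 10 + 8 = 18
  USB stick 8: 10 = 10
  USB stick 9: 10 = 10
Every load is within 19 GB, so 9 USB sticks suffice.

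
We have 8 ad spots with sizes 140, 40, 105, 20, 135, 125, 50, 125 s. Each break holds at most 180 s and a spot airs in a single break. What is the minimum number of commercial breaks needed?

5

Total = 140 + 135 + 125 + 125 + 105 + 50 + 40 + 20 = 740 s.
Lower bound: ⌈740/180⌉ = 5 commercial breaks.
A packing using 5 commercial breaks:
  break 1: 140 + 40 = 180
  break 2: 135 + 20 = 155
  break 3: 125 + 50 = 175
  break 4: 125 = 125
  break 5: 105 = 105
This matches the lower bound, so 5 is optimal.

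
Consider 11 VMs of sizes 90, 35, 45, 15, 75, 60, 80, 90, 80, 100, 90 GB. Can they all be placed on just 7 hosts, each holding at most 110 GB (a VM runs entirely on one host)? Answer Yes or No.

Total = 760 GB; ⌈760/110⌉ = 7.
8 VMs each exceed half the capacity and cannot share a host, forcing at least 8 hosts.
At least 8 hosts are required, but only 7 are allowed.

No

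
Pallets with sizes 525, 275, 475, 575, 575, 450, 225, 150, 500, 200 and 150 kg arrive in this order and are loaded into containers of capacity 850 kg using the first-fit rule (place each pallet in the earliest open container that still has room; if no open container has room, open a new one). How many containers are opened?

  525 → container 1 (new)  [load 525/850]
  275 → container 1  [load 800/850]
  475 → container 2 (new)  [load 475/850]
  575 → container 3 (new)  [load 575/850]
  575 → container 4 (new)  [load 575/850]
  450 → container 5 (new)  [load 450/850]
  225 → container 2  [load 700/850]
  150 → container 2  [load 850/850]
  500 → container 6 (new)  [load 500/850]
  200 → container 3  [load 775/850]
  150 → container 4  [load 725/850]
6 containers opened.

6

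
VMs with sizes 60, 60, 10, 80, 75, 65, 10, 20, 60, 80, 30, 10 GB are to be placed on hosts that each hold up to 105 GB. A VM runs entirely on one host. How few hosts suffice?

Total = 80 + 80 + 75 + 65 + 60 + 60 + 60 + 30 + 20 + 10 + 10 + 10 = 560 GB.
Lower bound: ⌈560/105⌉ = 6 hosts.
Also, 7 VMs each exceed 105/2 GB, and no two of those can share a host, so at least 7 hosts are needed.
A packing using 7 hosts:
  host 1: 80 + 20 = 100
  host 2: 80 + 10 + 10 = 100
  host 3: 75 + 30 = 105
  host 4: 65 + 10 = 75
  host 5: 60 = 60
  host 6: 60 = 60
  host 7: 60 = 60
This matches the lower bound, so 7 is optimal.

7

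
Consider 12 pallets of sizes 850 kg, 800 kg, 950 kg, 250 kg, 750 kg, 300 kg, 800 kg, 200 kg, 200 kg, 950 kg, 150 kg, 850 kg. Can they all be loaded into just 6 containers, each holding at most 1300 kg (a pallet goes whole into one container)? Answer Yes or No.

Total = 7050 kg; ⌈7050/1300⌉ = 6.
7 pallets each exceed half the capacity and cannot share a container, forcing at least 7 containers.
At least 7 containers are required, but only 6 are allowed.

No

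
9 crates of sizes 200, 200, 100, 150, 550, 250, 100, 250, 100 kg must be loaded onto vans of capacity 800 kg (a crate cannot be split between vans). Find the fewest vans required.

3

Total = 550 + 250 + 250 + 200 + 200 + 150 + 100 + 100 + 100 = 1900 kg.
Lower bound: ⌈1900/800⌉ = 3 vans.
A packing using 3 vans:
  van 1: 550 + 250 = 800
  van 2: 250 + 200 + 200 + 150 = 800
  van 3: 100 + 100 + 100 = 300
This matches the lower bound, so 3 is optimal.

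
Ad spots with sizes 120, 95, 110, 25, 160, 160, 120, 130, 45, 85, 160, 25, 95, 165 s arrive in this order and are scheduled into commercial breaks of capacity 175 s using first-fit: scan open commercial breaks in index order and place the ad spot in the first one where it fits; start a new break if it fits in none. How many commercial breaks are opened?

11

  120 → break 1 (new)  [load 120/175]
  95 → break 2 (new)  [load 95/175]
  110 → break 3 (new)  [load 110/175]
  25 → break 1  [load 145/175]
  160 → break 4 (new)  [load 160/175]
  160 → break 5 (new)  [load 160/175]
  120 → break 6 (new)  [load 120/175]
  130 → break 7 (new)  [load 130/175]
  45 → break 2  [load 140/175]
  85 → break 8 (new)  [load 85/175]
  160 → break 9 (new)  [load 160/175]
  25 → break 1  [load 170/175]
  95 → break 10 (new)  [load 95/175]
  165 → break 11 (new)  [load 165/175]
11 commercial breaks opened.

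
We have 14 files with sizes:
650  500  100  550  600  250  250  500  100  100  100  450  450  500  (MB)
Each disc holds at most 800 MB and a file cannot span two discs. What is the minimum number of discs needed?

Total = 650 + 600 + 550 + 500 + 500 + 500 + 450 + 450 + 250 + 250 + 100 + 100 + 100 + 100 = 5100 MB.
Lower bound: ⌈5100/800⌉ = 7 discs.
Also, 8 files each exceed 400 MB, and no two of those can share a disc, so at least 8 discs are needed.
A packing using 8 discs:
  disc 1: 650 + 100 = 750
  disc 2: 600 + 100 + 100 = 800
  disc 3: 550 + 250 = 800
  disc 4: 500 + 250 = 750
  disc 5: 500 + 100 = 600
  disc 6: 500 = 500
  disc 7: 450 = 450
  disc 8: 450 = 450
This matches the lower bound, so 8 is optimal.

8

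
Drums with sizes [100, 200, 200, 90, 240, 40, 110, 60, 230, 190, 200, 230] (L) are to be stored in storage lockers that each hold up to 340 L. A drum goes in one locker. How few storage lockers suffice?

Total = 240 + 230 + 230 + 200 + 200 + 200 + 190 + 110 + 100 + 90 + 60 + 40 = 1890 L.
Lower bound: ⌈1890/340⌉ = 6 storage lockers.
Also, 7 drums each exceed 170 L, and no two of those can share a locker, so at least 7 storage lockers are needed.
A packing using 7 storage lockers:
  locker 1: 240 + 100 = 340
  locker 2: 230 + 110 = 340
  locker 3: 230 + 90 = 320
  locker 4: 200 + 60 + 40 = 300
  locker 5: 200 = 200
  locker 6: 200 = 200
  locker 7: 190 = 190
This matches the lower bound, so 7 is optimal.

7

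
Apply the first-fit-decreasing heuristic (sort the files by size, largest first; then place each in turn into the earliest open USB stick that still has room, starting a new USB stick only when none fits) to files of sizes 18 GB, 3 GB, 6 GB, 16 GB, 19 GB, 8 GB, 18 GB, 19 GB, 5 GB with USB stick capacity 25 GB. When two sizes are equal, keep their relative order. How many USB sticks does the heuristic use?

5

Sorted descending: 19, 19, 18, 18, 16, 8, 6, 5, 3.
  19 → USB stick 1 (new)  [load 19/25]
  19 → USB stick 2 (new)  [load 19/25]
  18 → USB stick 3 (new)  [load 18/25]
  18 → USB stick 4 (new)  [load 18/25]
  16 → USB stick 5 (new)  [load 16/25]
  8 → USB stick 5  [load 24/25]
  6 → USB stick 1  [load 25/25]
  5 → USB stick 2  [load 24/25]
  3 → USB stick 3  [load 21/25]
5 USB sticks opened.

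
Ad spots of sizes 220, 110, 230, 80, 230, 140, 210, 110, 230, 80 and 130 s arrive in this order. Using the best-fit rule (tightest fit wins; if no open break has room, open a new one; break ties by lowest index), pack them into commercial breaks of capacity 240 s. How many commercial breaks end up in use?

  220 → break 1 (new)  [load 220/240]
  110 → break 2 (new)  [load 110/240]
  230 → break 3 (new)  [load 230/240]
  80 → break 2  [load 190/240]
  230 → break 4 (new)  [load 230/240]
  140 → break 5 (new)  [load 140/240]
  210 → break 6 (new)  [load 210/240]
  110 → break 7 (new)  [load 110/240]
  230 → break 8 (new)  [load 230/240]
  80 → break 5  [load 220/240]
  130 → break 7  [load 240/240]
8 commercial breaks opened.

8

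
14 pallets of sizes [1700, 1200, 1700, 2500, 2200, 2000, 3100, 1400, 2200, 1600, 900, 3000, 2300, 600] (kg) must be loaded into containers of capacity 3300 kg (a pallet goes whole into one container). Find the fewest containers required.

9

Total = 3100 + 3000 + 2500 + 2300 + 2200 + 2200 + 2000 + 1700 + 1700 + 1600 + 1400 + 1200 + 900 + 600 = 26400 kg.
Lower bound: ⌈26400/3300⌉ = 8 containers.
Also, 9 pallets each exceed 1650 kg, and no two of those can share a container, so at least 9 containers are needed.
A packing using 9 containers:
  container 1: 3100 = 3100
  container 2: 3000 = 3000
  container 3: 2500 + 600 = 3100
  container 4: 2300 + 900 = 3200
  container 5: 2200 = 2200
  container 6: 2200 = 2200
  container 7: 2000 + 1200 = 3200
  container 8: 1700 + 1600 = 3300
  container 9: 1700 + 1400 = 3100
This matches the lower bound, so 9 is optimal.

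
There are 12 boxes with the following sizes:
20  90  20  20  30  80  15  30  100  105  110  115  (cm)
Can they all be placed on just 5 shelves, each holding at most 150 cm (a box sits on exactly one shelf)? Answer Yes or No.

No

Total = 735 cm; ⌈735/150⌉ = 5.
6 boxes each exceed half the capacity and cannot share a shelf, forcing at least 6 shelves.
At least 6 shelves are required, but only 5 are allowed.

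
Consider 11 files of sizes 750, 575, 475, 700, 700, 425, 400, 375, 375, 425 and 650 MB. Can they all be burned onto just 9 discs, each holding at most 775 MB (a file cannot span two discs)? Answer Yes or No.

Total = 5850 MB; ⌈5850/775⌉ = 8.
9 files each exceed half the capacity and cannot share a disc, forcing at least 9 discs.
The bound of 9 does not rule out 9, but exhaustive search shows no assignment into 9 discs of capacity 775 MB exists — the minimum is 10.

No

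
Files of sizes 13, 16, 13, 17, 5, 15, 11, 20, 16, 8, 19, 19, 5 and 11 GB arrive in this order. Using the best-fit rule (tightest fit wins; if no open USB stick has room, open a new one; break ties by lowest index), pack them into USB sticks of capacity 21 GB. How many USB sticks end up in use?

11

  13 → USB stick 1 (new)  [load 13/21]
  16 → USB stick 2 (new)  [load 16/21]
  13 → USB stick 3 (new)  [load 13/21]
  17 → USB stick 4 (new)  [load 17/21]
  5 → USB stick 2  [load 21/21]
  15 → USB stick 5 (new)  [load 15/21]
  11 → USB stick 6 (new)  [load 11/21]
  20 → USB stick 7 (new)  [load 20/21]
  16 → USB stick 8 (new)  [load 16/21]
  8 → USB stick 1  [load 21/21]
  19 → USB stick 9 (new)  [load 19/21]
  19 → USB stick 10 (new)  [load 19/21]
  5 → USB stick 8  [load 21/21]
  11 → USB stick 11 (new)  [load 11/21]
11 USB sticks opened.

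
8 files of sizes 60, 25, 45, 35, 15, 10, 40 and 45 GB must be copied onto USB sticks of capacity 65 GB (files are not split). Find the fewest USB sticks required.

5

Total = 60 + 45 + 45 + 40 + 35 + 25 + 15 + 10 = 275 GB.
Lower bound: ⌈275/65⌉ = 5 USB sticks.
A packing using 5 USB sticks:
  USB stick 1: 60 = 60
  USB stick 2: 45 + 15 = 60
  USB stick 3: 45 + 10 = 55
  USB stick 4: 40 + 25 = 65
  USB stick 5: 35 = 35
This matches the lower bound, so 5 is optimal.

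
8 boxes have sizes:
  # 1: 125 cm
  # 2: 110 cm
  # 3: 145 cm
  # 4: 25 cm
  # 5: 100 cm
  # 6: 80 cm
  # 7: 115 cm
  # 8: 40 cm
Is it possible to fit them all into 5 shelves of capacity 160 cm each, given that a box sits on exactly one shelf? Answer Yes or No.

Total = 740 cm; ⌈740/160⌉ = 5.
The bound of 5 does not rule out 5, but exhaustive search shows no assignment into 5 shelves of capacity 160 cm exists — the minimum is 6.

No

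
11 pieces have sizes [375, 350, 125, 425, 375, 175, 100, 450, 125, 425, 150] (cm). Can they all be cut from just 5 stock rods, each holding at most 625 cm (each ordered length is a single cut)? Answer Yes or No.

No

Total = 3075 cm; ⌈3075/625⌉ = 5.
6 pieces each exceed half the capacity and cannot share a stock rod, forcing at least 6 stock rods.
At least 6 stock rods are required, but only 5 are allowed.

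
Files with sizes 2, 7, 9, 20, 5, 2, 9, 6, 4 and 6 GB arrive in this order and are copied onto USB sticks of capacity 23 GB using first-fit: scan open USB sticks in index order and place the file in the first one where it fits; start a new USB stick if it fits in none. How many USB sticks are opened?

4

  2 → USB stick 1 (new)  [load 2/23]
  7 → USB stick 1  [load 9/23]
  9 → USB stick 1  [load 18/23]
  20 → USB stick 2 (new)  [load 20/23]
  5 → USB stick 1  [load 23/23]
  2 → USB stick 2  [load 22/23]
  9 → USB stick 3 (new)  [load 9/23]
  6 → USB stick 3  [load 15/23]
  4 → USB stick 3  [load 19/23]
  6 → USB stick 4 (new)  [load 6/23]
4 USB sticks opened.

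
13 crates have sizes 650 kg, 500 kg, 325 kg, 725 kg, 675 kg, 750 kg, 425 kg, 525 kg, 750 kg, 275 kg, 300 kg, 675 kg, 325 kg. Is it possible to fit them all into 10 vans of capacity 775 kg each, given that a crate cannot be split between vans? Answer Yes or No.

Yes

A valid assignment using 10 vans:
  van 1: 750 = 750
  van 2: 750 = 750
  van 3: 725 = 725
  van 4: 675 = 675
  van 5: 675 = 675
  van 6: 650 = 650
  van 7: 525 = 525
  van 8: 500 + 275 = 775
  van 9: 425 + 325 = 750
  van 10: 325 + 300 = 625
Every load is within 775 kg, so 10 vans suffice.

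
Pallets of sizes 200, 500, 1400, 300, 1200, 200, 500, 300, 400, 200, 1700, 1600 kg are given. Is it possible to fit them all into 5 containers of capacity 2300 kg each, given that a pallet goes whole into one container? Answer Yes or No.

A valid assignment using 4 containers:
  container 1: 1700 + 500 = 2200
  container 2: 1600 + 500 + 200 = 2300
  container 3: 1400 + 400 + 300 + 200 = 2300
  container 4: 1200 + 300 + 200 = 1700
That uses only 4 ≤ 5, so 5 containers are enough.

Yes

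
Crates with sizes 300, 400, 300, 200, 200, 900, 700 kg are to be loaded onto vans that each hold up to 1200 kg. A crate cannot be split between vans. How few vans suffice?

3

Total = 900 + 700 + 400 + 300 + 300 + 200 + 200 = 3000 kg.
Lower bound: ⌈3000/1200⌉ = 3 vans.
A packing using 3 vans:
  van 1: 900 + 300 = 1200
  van 2: 700 + 400 = 1100
  van 3: 300 + 200 + 200 = 700
This matches the lower bound, so 3 is optimal.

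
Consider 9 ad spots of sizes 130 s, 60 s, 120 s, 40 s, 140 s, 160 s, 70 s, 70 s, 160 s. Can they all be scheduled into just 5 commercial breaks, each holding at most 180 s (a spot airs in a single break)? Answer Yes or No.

No

Total = 950 s; ⌈950/180⌉ = 6.
At least 6 commercial breaks are required, but only 5 are allowed.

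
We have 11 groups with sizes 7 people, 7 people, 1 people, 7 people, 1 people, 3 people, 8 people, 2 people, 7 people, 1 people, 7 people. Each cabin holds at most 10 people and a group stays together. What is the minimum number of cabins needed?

Total = 8 + 7 + 7 + 7 + 7 + 7 + 3 + 2 + 1 + 1 + 1 = 51 people.
Lower bound: ⌈51/10⌉ = 6 cabins.
A packing using 6 cabins:
  cabin 1: 8 + 2 = 10
  cabin 2: 7 + 3 = 10
  cabin 3: 7 + 1 + 1 + 1 = 10
  cabin 4: 7 = 7
  cabin 5: 7 = 7
  cabin 6: 7 = 7
This matches the lower bound, so 6 is optimal.

6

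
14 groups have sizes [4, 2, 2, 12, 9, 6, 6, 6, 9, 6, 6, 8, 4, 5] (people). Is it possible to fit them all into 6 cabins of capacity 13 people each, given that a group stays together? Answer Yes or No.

No

Total = 85 people; ⌈85/13⌉ = 7.
At least 7 cabins are required, but only 6 are allowed.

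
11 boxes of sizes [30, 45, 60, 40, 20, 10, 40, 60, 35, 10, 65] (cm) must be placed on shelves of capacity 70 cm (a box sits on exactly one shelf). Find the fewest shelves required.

7

Total = 65 + 60 + 60 + 45 + 40 + 40 + 35 + 30 + 20 + 10 + 10 = 415 cm.
Lower bound: ⌈415/70⌉ = 6 shelves.
A packing using 7 shelves:
  shelf 1: 65 = 65
  shelf 2: 60 + 10 = 70
  shelf 3: 60 + 10 = 70
  shelf 4: 45 + 20 = 65
  shelf 5: 40 + 30 = 70
  shelf 6: 40 = 40
  shelf 7: 35 = 35
No arrangement into 6 shelves stays within capacity, so 7 is optimal.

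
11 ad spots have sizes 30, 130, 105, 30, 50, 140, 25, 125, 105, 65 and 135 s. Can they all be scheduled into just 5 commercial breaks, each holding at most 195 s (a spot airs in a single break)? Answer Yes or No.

No

Total = 940 s; ⌈940/195⌉ = 5.
6 ad spots each exceed half the capacity and cannot share a break, forcing at least 6 commercial breaks.
At least 6 commercial breaks are required, but only 5 are allowed.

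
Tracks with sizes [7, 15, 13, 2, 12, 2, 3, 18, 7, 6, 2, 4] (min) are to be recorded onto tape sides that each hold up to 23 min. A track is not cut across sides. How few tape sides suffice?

Total = 18 + 15 + 13 + 12 + 7 + 7 + 6 + 4 + 3 + 2 + 2 + 2 = 91 min.
Lower bound: ⌈91/23⌉ = 4 tape sides.
A packing using 4 tape sides:
  side 1: 18 + 3 + 2 = 23
  side 2: 15 + 7 = 22
  side 3: 13 + 6 + 4 = 23
  side 4: 12 + 7 + 2 + 2 = 23
This matches the lower bound, so 4 is optimal.

4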